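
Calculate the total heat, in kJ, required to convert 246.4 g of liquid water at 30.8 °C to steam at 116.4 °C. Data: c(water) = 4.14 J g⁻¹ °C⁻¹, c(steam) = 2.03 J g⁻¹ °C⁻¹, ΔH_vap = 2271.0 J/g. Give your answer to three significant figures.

q1 (heat water 30.8→100.0 °C): 246.4 × 4.14 × 69.2 = 70591 J
q2 (vaporize at 100 °C): 246.4 × 2271.0 = 559574 J
q3 (heat steam 100.0→116.4 °C): 246.4 × 2.03 × 16.4 = 8203 J
Total: 70591 + 559574 + 8203 = 638368 J = 638 kJ

q = 638 kJ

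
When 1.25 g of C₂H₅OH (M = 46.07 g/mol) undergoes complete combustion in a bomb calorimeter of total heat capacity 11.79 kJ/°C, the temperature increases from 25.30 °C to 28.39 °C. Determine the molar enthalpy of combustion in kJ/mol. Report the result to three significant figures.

ΔT = 28.39 − 25.30 = 3.09 °C
q_cal = C_cal × ΔT = 11.79 × 3.09 = 36.4311 kJ
n = 1.25 / 46.07 = 0.02713 mol
q_rxn = −q_cal = -36.4311 kJ
ΔH = -36.4311 / 0.02713 = -1343 kJ/mol

ΔH = -1340 kJ/mol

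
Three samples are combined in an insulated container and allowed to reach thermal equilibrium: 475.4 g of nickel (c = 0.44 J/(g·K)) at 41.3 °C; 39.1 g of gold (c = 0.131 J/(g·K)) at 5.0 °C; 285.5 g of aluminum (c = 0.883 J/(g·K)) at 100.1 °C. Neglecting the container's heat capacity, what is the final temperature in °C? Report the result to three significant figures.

Σ mᵢcᵢ(T − Tᵢ) = 0  ⇒  T = Σ mᵢcᵢTᵢ / Σ mᵢcᵢ
Σ mᵢcᵢ = 475.4×0.44 + 39.1×0.131 + 285.5×0.883 = 466.3946
Σ mᵢcᵢTᵢ = 209.176×41.3 + 5.1221×5.0 + 252.0965×100.1 = 33899
T = 33899 / 466.3946 = 72.68 °C

T_f = 72.7 °C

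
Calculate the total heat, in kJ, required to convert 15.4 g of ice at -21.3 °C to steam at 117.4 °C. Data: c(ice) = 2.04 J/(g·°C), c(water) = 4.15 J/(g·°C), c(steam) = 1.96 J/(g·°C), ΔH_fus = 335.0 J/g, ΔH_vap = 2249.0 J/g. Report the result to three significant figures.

q1 (heat ice -21.3→0.0 °C): 15.4 × 2.04 × 21.3 = 669 J
q2 (melt at 0 °C): 15.4 × 335.0 = 5159 J
q3 (heat water 0.0→100.0 °C): 15.4 × 4.15 × 100.0 = 6391 J
q4 (vaporize at 100 °C): 15.4 × 2249.0 = 34635 J
q5 (heat steam 100.0→117.4 °C): 15.4 × 1.96 × 17.4 = 525 J
Total: 669 + 5159 + 6391 + 34635 + 525 = 47379 J = 47.4 kJ

q = 47.4 kJ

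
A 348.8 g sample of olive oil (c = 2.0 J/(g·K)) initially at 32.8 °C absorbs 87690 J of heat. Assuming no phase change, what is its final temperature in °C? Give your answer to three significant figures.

T_f = 159 °C

ΔT = q / (m c) = 87690 / (348.8 × 2.0) = 125.7 °C
T_f = 32.8 + 125.7 = 158.5 °C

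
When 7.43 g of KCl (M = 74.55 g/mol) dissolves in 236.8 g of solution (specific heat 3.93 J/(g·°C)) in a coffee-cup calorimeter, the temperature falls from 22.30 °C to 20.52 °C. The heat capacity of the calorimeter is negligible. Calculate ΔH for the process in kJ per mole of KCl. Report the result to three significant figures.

ΔH = 16.6 kJ/mol

|ΔT| = |20.52 − 22.30| = 1.78 °C
|q_surr| = (236.8 × 3.93) × 1.78 = 930.624 × 1.78 = 1657 J
n(KCl) = 7.43 / 74.55 = 0.09966 mol
Temperature fell, so q_rxn = +|q_surr| = 1.657 kJ
ΔH = q_rxn / n = 16.63 kJ/mol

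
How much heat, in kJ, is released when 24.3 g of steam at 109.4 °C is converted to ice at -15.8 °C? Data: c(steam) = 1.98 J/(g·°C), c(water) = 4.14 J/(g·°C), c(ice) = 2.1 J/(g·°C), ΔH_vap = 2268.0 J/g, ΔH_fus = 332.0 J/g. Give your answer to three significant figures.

q1 (cool steam 109.4→100 °C): 24.3 × 1.98 × 9.4 = 452 J
q2 (condense at 100 °C): 24.3 × 2268.0 = 55112 J
q3 (cool water 100→0 °C): 24.3 × 4.14 × 100.0 = 10060 J
q4 (freeze at 0 °C): 24.3 × 332.0 = 8068 J
q5 (cool ice 0→-15.8 °C): 24.3 × 2.1 × 15.8 = 806 J
Total: 452 + 55112 + 10060 + 8068 + 806 = 74498 J = 74.5 kJ

q = 74.5 kJ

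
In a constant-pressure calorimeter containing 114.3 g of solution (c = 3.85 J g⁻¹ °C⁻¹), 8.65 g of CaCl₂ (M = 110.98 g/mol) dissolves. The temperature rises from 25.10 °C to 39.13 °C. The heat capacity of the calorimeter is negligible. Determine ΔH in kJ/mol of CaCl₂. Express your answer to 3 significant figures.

ΔH = -79.2 kJ/mol

|ΔT| = |39.13 − 25.10| = 14.03 °C
|q_surr| = (114.3 × 3.85) × 14.03 = 440.055 × 14.03 = 6174 J
n(CaCl₂) = 8.65 / 110.98 = 0.07794 mol
Temperature rose, so q_rxn = −|q_surr| = -6.174 kJ
ΔH = q_rxn / n = -79.21 kJ/mol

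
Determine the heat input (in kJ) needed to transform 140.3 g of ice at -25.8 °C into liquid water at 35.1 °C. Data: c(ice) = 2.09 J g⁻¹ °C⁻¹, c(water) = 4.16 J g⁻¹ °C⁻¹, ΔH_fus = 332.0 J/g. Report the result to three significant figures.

q = 74.6 kJ

q1 (heat ice -25.8→0.0 °C): 140.3 × 2.09 × 25.8 = 7565 J
q2 (melt at 0 °C): 140.3 × 332.0 = 46580 J
q3 (heat water 0.0→35.1 °C): 140.3 × 4.16 × 35.1 = 20486 J
Total: 7565 + 46580 + 20486 = 74631 J = 74.6 kJ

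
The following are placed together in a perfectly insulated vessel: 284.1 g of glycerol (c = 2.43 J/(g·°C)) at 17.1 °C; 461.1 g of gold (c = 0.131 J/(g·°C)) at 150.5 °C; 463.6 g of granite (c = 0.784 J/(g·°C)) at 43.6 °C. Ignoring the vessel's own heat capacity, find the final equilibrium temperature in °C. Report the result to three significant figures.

T_f = 33.0 °C

Σ mᵢcᵢ(T − Tᵢ) = 0  ⇒  T = Σ mᵢcᵢTᵢ / Σ mᵢcᵢ
Σ mᵢcᵢ = 284.1×2.43 + 461.1×0.131 + 463.6×0.784 = 1114.2295
Σ mᵢcᵢTᵢ = 690.363×17.1 + 60.4041×150.5 + 363.4624×43.6 = 36743
T = 36743 / 1114.2295 = 32.98 °C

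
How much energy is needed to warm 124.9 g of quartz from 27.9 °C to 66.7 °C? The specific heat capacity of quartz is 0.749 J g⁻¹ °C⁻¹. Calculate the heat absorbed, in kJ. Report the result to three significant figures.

q = 3.63 kJ

q = m c ΔT = 124.9 × 0.749 × (66.7 − 27.9)
q = 124.9 × 0.749 × 38.8 = 3630 J = 3.63 kJ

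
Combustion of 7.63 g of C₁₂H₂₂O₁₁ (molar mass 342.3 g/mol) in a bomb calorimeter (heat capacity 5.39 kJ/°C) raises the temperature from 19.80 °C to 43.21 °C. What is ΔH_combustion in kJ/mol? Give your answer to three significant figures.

ΔT = 43.21 − 19.80 = 23.41 °C
q_cal = C_cal × ΔT = 5.39 × 23.41 = 126.1799 kJ
n = 7.63 / 342.3 = 0.02229 mol
q_rxn = −q_cal = -126.1799 kJ
ΔH = -126.1799 / 0.02229 = -5661 kJ/mol

ΔH = -5660 kJ/mol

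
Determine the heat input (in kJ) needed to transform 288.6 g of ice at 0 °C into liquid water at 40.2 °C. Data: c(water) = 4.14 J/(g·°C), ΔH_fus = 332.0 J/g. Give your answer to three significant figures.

q = 144 kJ

q1 (melt at 0 °C): 288.6 × 332.0 = 95815 J
q2 (heat water 0.0→40.2 °C): 288.6 × 4.14 × 40.2 = 48031 J
Total: 95815 + 48031 = 143846 J = 144 kJ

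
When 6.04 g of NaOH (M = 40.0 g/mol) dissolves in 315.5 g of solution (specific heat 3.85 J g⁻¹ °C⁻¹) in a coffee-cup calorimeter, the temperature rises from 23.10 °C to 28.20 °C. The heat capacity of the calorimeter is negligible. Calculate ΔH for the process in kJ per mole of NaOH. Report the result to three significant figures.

ΔH = -41.0 kJ/mol

|ΔT| = |28.20 − 23.10| = 5.10 °C
|q_surr| = (315.5 × 3.85) × 5.10 = 1214.675 × 5.10 = 6195 J
n(NaOH) = 6.04 / 40.0 = 0.1510 mol
Temperature rose, so q_rxn = −|q_surr| = -6.195 kJ
ΔH = q_rxn / n = -41.03 kJ/mol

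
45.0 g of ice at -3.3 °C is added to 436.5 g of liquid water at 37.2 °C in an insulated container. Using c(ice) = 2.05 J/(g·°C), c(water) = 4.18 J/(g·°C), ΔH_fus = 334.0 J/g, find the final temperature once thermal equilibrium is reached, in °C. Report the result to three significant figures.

Heat to bring ice to 0 °C and melt it: q₁ = 45.0×2.05×3.3 + 45.0×334.0 = 15334 J
Heat the water can supply cooling to 0 °C: 436.5×4.18×37.2 = 67874.0 J > q₁, so all ice melts.
Energy balance: 436.5×4.18×(37.2 − T) = 15334 + 45.0×4.18×(T − 0)
1824.57(37.2 − T) = 15334 + 188.1 T
67874.0 − 15334 = 2012.67 T
T = 52540.0 / 2012.67 = 26.10 °C

T_f = 26.1 °C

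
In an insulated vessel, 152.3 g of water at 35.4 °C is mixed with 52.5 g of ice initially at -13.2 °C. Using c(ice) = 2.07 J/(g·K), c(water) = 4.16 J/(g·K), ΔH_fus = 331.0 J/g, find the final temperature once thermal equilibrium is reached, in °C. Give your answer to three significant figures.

Heat to bring ice to 0 °C and melt it: q₁ = 52.5×2.07×13.2 + 52.5×331.0 = 18812 J
Heat the water can supply cooling to 0 °C: 152.3×4.16×35.4 = 22428.3 J > q₁, so all ice melts.
Energy balance: 152.3×4.16×(35.4 − T) = 18812 + 52.5×4.16×(T − 0)
633.568(35.4 − T) = 18812 + 218.4 T
22428.3 − 18812 = 851.968 T
T = 3616.3 / 851.968 = 4.2446 °C

T_f = 4.24 °C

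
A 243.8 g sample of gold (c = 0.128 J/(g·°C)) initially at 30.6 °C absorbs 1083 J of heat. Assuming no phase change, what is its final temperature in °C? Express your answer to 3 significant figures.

ΔT = q / (m c) = 1083 / (243.8 × 0.128) = 34.70 °C
T_f = 30.6 + 34.70 = 65.30 °C

T_f = 65.3 °C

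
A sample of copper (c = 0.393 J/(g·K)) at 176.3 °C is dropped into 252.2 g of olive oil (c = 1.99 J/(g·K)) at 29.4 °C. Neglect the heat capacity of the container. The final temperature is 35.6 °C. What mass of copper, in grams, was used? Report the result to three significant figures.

q_gained = (252.2 × 1.99) × (35.6 − 29.4) = 3112 J
q_lost = m × 0.393 × (176.3 − 35.6) = 55.2951 m
m = 3112 / 55.2951 = 56.3 g

m = 56.3 g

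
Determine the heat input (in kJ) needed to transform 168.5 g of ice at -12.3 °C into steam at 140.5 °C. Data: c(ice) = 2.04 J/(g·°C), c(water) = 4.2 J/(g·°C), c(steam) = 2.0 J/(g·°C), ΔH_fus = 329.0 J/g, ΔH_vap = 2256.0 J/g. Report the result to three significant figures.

q1 (heat ice -12.3→0.0 °C): 168.5 × 2.04 × 12.3 = 4228 J
q2 (melt at 0 °C): 168.5 × 329.0 = 55437 J
q3 (heat water 0.0→100.0 °C): 168.5 × 4.2 × 100.0 = 70770 J
q4 (vaporize at 100 °C): 168.5 × 2256.0 = 380136 J
q5 (heat steam 100.0→140.5 °C): 168.5 × 2.0 × 40.5 = 13649 J
Total: 4228 + 55437 + 70770 + 380136 + 13649 = 524220 J = 524 kJ

q = 524 kJ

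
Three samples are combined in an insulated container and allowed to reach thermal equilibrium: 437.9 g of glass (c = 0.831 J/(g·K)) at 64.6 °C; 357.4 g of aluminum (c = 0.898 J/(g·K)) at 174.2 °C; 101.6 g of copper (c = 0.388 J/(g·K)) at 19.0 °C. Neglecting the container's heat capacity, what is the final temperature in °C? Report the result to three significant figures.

T_f = 111 °C

Σ mᵢcᵢ(T − Tᵢ) = 0  ⇒  T = Σ mᵢcᵢTᵢ / Σ mᵢcᵢ
Σ mᵢcᵢ = 437.9×0.831 + 357.4×0.898 + 101.6×0.388 = 724.2609
Σ mᵢcᵢTᵢ = 363.8949×64.6 + 320.9452×174.2 + 39.4208×19.0 = 80165
T = 80165 / 724.2609 = 110.7 °C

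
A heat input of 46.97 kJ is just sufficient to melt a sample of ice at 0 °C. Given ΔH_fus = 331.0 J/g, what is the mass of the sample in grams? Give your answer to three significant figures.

m = q / ΔH_fus = 46970 J / 331.0 J/g = 142 g

m = 142 g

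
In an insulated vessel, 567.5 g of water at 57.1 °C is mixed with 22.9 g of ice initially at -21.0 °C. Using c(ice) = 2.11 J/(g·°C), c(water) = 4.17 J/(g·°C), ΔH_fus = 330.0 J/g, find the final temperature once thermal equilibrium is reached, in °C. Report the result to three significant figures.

Heat to bring ice to 0 °C and melt it: q₁ = 22.9×2.11×21.0 + 22.9×330.0 = 8571.7 J
Heat the water can supply cooling to 0 °C: 567.5×4.17×57.1 = 135126 J > q₁, so all ice melts.
Energy balance: 567.5×4.17×(57.1 − T) = 8571.7 + 22.9×4.17×(T − 0)
2366.475(57.1 − T) = 8571.7 + 95.493 T
135126 − 8571.7 = 2461.968 T
T = 126554.3 / 2461.968 = 51.40 °C

T_f = 51.4 °C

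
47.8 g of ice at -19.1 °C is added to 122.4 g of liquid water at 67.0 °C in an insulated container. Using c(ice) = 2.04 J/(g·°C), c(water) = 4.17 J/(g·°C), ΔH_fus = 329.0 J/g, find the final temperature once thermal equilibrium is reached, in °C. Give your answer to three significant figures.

T_f = 23.4 °C

Heat to bring ice to 0 °C and melt it: q₁ = 47.8×2.04×19.1 + 47.8×329.0 = 17589 J
Heat the water can supply cooling to 0 °C: 122.4×4.17×67.0 = 34197.3 J > q₁, so all ice melts.
Energy balance: 122.4×4.17×(67.0 − T) = 17589 + 47.8×4.17×(T − 0)
510.408(67.0 − T) = 17589 + 199.326 T
34197.3 − 17589 = 709.734 T
T = 16608.3 / 709.734 = 23.40 °C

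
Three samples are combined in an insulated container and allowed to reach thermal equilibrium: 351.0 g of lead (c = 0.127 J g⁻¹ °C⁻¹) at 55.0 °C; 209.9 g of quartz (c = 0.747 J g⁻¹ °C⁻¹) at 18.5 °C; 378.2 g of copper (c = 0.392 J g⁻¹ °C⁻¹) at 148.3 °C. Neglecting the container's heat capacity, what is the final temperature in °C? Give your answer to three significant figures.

T_f = 78.2 °C

Σ mᵢcᵢ(T − Tᵢ) = 0  ⇒  T = Σ mᵢcᵢTᵢ / Σ mᵢcᵢ
Σ mᵢcᵢ = 351.0×0.127 + 209.9×0.747 + 378.2×0.392 = 349.6267
Σ mᵢcᵢTᵢ = 44.577×55.0 + 156.7953×18.5 + 148.2544×148.3 = 27339
T = 27339 / 349.6267 = 78.19 °C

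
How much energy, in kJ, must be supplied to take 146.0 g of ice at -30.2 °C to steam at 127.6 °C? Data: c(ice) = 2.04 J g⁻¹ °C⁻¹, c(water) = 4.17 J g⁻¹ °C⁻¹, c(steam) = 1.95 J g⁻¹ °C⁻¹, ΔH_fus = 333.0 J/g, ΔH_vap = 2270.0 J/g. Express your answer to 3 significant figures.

q = 458 kJ

q1 (heat ice -30.2→0.0 °C): 146.0 × 2.04 × 30.2 = 8995 J
q2 (melt at 0 °C): 146.0 × 333.0 = 48618 J
q3 (heat water 0.0→100.0 °C): 146.0 × 4.17 × 100.0 = 60882 J
q4 (vaporize at 100 °C): 146.0 × 2270.0 = 331420 J
q5 (heat steam 100.0→127.6 °C): 146.0 × 1.95 × 27.6 = 7858 J
Total: 8995 + 48618 + 60882 + 331420 + 7858 = 457773 J = 458 kJ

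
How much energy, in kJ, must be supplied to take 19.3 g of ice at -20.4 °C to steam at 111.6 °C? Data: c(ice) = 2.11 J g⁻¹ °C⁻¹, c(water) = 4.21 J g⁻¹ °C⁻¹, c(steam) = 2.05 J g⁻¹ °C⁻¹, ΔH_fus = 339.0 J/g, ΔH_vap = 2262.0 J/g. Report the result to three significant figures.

q = 59.6 kJ

q1 (heat ice -20.4→0.0 °C): 19.3 × 2.11 × 20.4 = 831 J
q2 (melt at 0 °C): 19.3 × 339.0 = 6543 J
q3 (heat water 0.0→100.0 °C): 19.3 × 4.21 × 100.0 = 8125 J
q4 (vaporize at 100 °C): 19.3 × 2262.0 = 43657 J
q5 (heat steam 100.0→111.6 °C): 19.3 × 2.05 × 11.6 = 459 J
Total: 831 + 6543 + 8125 + 43657 + 459 = 59615 J = 59.6 kJ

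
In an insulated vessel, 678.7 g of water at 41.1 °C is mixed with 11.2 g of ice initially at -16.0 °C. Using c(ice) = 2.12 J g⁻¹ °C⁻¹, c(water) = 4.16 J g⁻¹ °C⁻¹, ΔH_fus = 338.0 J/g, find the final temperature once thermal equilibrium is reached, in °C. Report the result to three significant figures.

Heat to bring ice to 0 °C and melt it: q₁ = 11.2×2.12×16.0 + 11.2×338.0 = 4165.5 J
Heat the water can supply cooling to 0 °C: 678.7×4.16×41.1 = 116041 J > q₁, so all ice melts.
Energy balance: 678.7×4.16×(41.1 − T) = 4165.5 + 11.2×4.16×(T − 0)
2823.392(41.1 − T) = 4165.5 + 46.592 T
116041 − 4165.5 = 2869.984 T
T = 111875.5 / 2869.984 = 38.98 °C

T_f = 39.0 °C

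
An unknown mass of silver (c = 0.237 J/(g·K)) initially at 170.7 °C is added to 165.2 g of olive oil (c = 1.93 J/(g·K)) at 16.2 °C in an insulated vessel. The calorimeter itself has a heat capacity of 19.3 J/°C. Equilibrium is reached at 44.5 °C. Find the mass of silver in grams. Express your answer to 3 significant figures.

m = 320 g

q_gained = (165.2 × 1.93 + 19.3) × (44.5 − 16.2) = 9569 J
q_lost = m × 0.237 × (170.7 − 44.5) = 29.9094 m
m = 9569 / 29.9094 = 320 g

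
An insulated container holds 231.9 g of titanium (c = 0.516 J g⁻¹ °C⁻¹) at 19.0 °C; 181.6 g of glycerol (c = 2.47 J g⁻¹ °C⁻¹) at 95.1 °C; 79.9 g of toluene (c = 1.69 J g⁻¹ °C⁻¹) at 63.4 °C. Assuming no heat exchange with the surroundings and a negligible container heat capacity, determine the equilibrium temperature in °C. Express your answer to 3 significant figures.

T_f = 76.1 °C

Σ mᵢcᵢ(T − Tᵢ) = 0  ⇒  T = Σ mᵢcᵢTᵢ / Σ mᵢcᵢ
Σ mᵢcᵢ = 231.9×0.516 + 181.6×2.47 + 79.9×1.69 = 703.2434
Σ mᵢcᵢTᵢ = 119.6604×19.0 + 448.552×95.1 + 135.031×63.4 = 53492
T = 53492 / 703.2434 = 76.06 °C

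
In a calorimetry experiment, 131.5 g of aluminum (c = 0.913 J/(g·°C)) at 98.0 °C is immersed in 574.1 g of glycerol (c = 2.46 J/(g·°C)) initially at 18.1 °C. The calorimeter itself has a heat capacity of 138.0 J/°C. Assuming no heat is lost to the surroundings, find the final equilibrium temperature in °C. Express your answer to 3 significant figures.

Heat lost by aluminum = heat gained by glycerol + calorimeter.
(131.5)(0.913)(98.0 − T) = [(574.1)(2.46) + 138.0](T − 18.1)
120.0595 (98.0 − T) = 1550.286 (T − 18.1)
11766 − 120.0595 T = 1550.286 T − 28060
39826 = 1670.3455 T
T = 23.84 °C

T_f = 23.8 °C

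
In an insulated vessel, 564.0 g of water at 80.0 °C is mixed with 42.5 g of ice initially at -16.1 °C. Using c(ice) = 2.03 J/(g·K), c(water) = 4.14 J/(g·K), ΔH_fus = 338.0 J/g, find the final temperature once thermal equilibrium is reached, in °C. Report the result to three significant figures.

Heat to bring ice to 0 °C and melt it: q₁ = 42.5×2.03×16.1 + 42.5×338.0 = 15754 J
Heat the water can supply cooling to 0 °C: 564.0×4.14×80.0 = 186797 J > q₁, so all ice melts.
Energy balance: 564.0×4.14×(80.0 − T) = 15754 + 42.5×4.14×(T − 0)
2334.96(80.0 − T) = 15754 + 175.95 T
186797 − 15754 = 2510.91 T
T = 171043 / 2510.91 = 68.12 °C

T_f = 68.1 °C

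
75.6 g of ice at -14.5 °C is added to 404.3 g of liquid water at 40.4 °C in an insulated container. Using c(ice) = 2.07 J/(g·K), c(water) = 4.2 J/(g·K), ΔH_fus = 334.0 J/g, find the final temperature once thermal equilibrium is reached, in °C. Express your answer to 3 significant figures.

Heat to bring ice to 0 °C and melt it: q₁ = 75.6×2.07×14.5 + 75.6×334.0 = 27520 J
Heat the water can supply cooling to 0 °C: 404.3×4.2×40.4 = 68601.6 J > q₁, so all ice melts.
Energy balance: 404.3×4.2×(40.4 − T) = 27520 + 75.6×4.2×(T − 0)
1698.06(40.4 − T) = 27520 + 317.52 T
68601.6 − 27520 = 2015.58 T
T = 41081.6 / 2015.58 = 20.38 °C

T_f = 20.4 °C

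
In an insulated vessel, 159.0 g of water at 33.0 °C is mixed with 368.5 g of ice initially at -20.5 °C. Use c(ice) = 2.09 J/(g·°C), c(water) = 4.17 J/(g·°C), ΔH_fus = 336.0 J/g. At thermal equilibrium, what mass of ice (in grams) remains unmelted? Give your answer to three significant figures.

m_ice remaining = 350 g

Heat to warm all ice to 0 °C: 368.5×2.09×20.5 = 15788 J
Heat released by water cooling to 0 °C: 159.0×4.17×33.0 = 21880 J
21880 J < 15788 + 368.5×336.0 = 139604 J, so not all ice melts; final T = 0 °C.
Heat left for melting: 21880 − 15788 = 6092 J
Mass melted = 6092 / 336.0 = 18.13 g
Ice remaining = 368.5 − 18.13 = 350.37 g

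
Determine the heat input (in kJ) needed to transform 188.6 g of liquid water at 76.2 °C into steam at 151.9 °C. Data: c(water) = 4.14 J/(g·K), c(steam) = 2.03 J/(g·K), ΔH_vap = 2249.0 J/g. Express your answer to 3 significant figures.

q = 463 kJ

q1 (heat water 76.2→100.0 °C): 188.6 × 4.14 × 23.8 = 18583 J
q2 (vaporize at 100 °C): 188.6 × 2249.0 = 424161 J
q3 (heat steam 100.0→151.9 °C): 188.6 × 2.03 × 51.9 = 19870 J
Total: 18583 + 424161 + 19870 = 462614 J = 463 kJ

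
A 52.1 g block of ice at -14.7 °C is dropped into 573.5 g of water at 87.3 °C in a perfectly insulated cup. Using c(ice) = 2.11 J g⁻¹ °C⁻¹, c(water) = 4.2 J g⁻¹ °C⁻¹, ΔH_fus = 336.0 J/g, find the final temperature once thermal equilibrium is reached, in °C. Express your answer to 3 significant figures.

Heat to bring ice to 0 °C and melt it: q₁ = 52.1×2.11×14.7 + 52.1×336.0 = 19122 J
Heat the water can supply cooling to 0 °C: 573.5×4.2×87.3 = 210280 J > q₁, so all ice melts.
Energy balance: 573.5×4.2×(87.3 − T) = 19122 + 52.1×4.2×(T − 0)
2408.7(87.3 − T) = 19122 + 218.82 T
210280 − 19122 = 2627.52 T
T = 191158 / 2627.52 = 72.75 °C

T_f = 72.8 °C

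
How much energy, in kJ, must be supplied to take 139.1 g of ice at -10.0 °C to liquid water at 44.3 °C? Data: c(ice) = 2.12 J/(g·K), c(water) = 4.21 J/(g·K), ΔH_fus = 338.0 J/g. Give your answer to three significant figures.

q1 (heat ice -10.0→0.0 °C): 139.1 × 2.12 × 10.0 = 2949 J
q2 (melt at 0 °C): 139.1 × 338.0 = 47016 J
q3 (heat water 0.0→44.3 °C): 139.1 × 4.21 × 44.3 = 25943 J
Total: 2949 + 47016 + 25943 = 75908 J = 75.9 kJ

q = 75.9 kJ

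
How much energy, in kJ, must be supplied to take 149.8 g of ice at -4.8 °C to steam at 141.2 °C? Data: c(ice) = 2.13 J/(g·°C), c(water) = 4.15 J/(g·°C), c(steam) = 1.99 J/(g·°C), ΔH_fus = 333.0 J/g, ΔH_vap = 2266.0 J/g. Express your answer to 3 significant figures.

q = 465 kJ

q1 (heat ice -4.8→0.0 °C): 149.8 × 2.13 × 4.8 = 1532 J
q2 (melt at 0 °C): 149.8 × 333.0 = 49883 J
q3 (heat water 0.0→100.0 °C): 149.8 × 4.15 × 100.0 = 62167 J
q4 (vaporize at 100 °C): 149.8 × 2266.0 = 339447 J
q5 (heat steam 100.0→141.2 °C): 149.8 × 1.99 × 41.2 = 12282 J
Total: 1532 + 49883 + 62167 + 339447 + 12282 = 465311 J = 465 kJ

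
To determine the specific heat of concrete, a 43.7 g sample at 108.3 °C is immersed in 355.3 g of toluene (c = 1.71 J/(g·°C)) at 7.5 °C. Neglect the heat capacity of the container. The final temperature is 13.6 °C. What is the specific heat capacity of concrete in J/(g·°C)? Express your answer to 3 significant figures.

c = 0.896 J/(g·°C)

q_gained = (355.3 × 1.71) × (13.6 − 7.5) = 3706 J
q_lost = 43.7 × c × (108.3 − 13.6) = 4138.39 c
Set equal: c = 3706 / 4138.39 = 0.896 J/(g·°C)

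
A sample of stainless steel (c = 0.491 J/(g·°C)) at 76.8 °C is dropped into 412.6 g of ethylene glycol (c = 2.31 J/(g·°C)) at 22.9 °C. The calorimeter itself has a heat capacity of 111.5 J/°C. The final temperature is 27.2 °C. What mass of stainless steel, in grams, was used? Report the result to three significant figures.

q_gained = (412.6 × 2.31 + 111.5) × (27.2 − 22.9) = 4578 J
q_lost = m × 0.491 × (76.8 − 27.2) = 24.3536 m
m = 4578 / 24.3536 = 188 g

m = 188 g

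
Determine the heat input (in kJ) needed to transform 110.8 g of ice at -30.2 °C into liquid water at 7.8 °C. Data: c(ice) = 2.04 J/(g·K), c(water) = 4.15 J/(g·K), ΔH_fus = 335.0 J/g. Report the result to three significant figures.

q = 47.5 kJ

q1 (heat ice -30.2→0.0 °C): 110.8 × 2.04 × 30.2 = 6826 J
q2 (melt at 0 °C): 110.8 × 335.0 = 37118 J
q3 (heat water 0.0→7.8 °C): 110.8 × 4.15 × 7.8 = 3587 J
Total: 6826 + 37118 + 3587 = 47531 J = 47.5 kJ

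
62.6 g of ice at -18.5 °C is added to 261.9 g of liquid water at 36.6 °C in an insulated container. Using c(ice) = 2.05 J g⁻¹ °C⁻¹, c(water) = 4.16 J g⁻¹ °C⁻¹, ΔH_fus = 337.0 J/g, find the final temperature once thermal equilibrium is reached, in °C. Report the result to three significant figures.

T_f = 12.2 °C

Heat to bring ice to 0 °C and melt it: q₁ = 62.6×2.05×18.5 + 62.6×337.0 = 23470 J
Heat the water can supply cooling to 0 °C: 261.9×4.16×36.6 = 39875.8 J > q₁, so all ice melts.
Energy balance: 261.9×4.16×(36.6 − T) = 23470 + 62.6×4.16×(T − 0)
1089.504(36.6 − T) = 23470 + 260.416 T
39875.8 − 23470 = 1349.920 T
T = 16405.8 / 1349.920 = 12.15 °C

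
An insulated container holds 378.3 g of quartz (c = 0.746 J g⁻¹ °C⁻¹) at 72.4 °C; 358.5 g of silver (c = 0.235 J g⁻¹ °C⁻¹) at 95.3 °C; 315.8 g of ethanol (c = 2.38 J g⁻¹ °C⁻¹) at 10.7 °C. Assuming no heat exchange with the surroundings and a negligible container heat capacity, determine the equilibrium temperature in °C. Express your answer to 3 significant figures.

T_f = 32.6 °C

Σ mᵢcᵢ(T − Tᵢ) = 0  ⇒  T = Σ mᵢcᵢTᵢ / Σ mᵢcᵢ
Σ mᵢcᵢ = 378.3×0.746 + 358.5×0.235 + 315.8×2.38 = 1118.0633
Σ mᵢcᵢTᵢ = 282.2118×72.4 + 84.2475×95.3 + 751.604×10.7 = 36503
T = 36503 / 1118.0633 = 32.648 °C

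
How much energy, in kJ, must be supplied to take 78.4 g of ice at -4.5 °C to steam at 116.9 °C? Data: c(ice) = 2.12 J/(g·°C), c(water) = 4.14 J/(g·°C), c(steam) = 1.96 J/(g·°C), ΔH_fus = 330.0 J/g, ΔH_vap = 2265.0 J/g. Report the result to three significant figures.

q = 239 kJ

q1 (heat ice -4.5→0.0 °C): 78.4 × 2.12 × 4.5 = 748 J
q2 (melt at 0 °C): 78.4 × 330.0 = 25872 J
q3 (heat water 0.0→100.0 °C): 78.4 × 4.14 × 100.0 = 32458 J
q4 (vaporize at 100 °C): 78.4 × 2265.0 = 177576 J
q5 (heat steam 100.0→116.9 °C): 78.4 × 1.96 × 16.9 = 2597 J
Total: 748 + 25872 + 32458 + 177576 + 2597 = 239251 J = 239 kJ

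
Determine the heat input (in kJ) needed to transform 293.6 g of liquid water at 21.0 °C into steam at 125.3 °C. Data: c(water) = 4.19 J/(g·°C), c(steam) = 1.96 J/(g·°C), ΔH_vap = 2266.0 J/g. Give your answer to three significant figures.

q = 777 kJ

q1 (heat water 21.0→100.0 °C): 293.6 × 4.19 × 79.0 = 97185 J
q2 (vaporize at 100 °C): 293.6 × 2266.0 = 665298 J
q3 (heat steam 100.0→125.3 °C): 293.6 × 1.96 × 25.3 = 14559 J
Total: 97185 + 665298 + 14559 = 777042 J = 777 kJ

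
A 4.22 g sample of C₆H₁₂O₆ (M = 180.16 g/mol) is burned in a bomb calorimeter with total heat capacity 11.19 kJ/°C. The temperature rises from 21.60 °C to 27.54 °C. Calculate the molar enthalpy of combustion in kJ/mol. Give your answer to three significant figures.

ΔT = 27.54 − 21.60 = 5.94 °C
q_cal = C_cal × ΔT = 11.19 × 5.94 = 66.4686 kJ
n = 4.22 / 180.16 = 0.02342 mol
q_rxn = −q_cal = -66.4686 kJ
ΔH = -66.4686 / 0.02342 = -2838 kJ/mol

ΔH = -2840 kJ/mol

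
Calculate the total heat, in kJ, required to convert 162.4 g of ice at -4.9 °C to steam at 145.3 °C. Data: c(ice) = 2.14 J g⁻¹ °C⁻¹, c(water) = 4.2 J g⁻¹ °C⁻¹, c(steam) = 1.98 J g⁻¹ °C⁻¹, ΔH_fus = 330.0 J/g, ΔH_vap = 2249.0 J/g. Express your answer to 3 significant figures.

q = 503 kJ

q1 (heat ice -4.9→0.0 °C): 162.4 × 2.14 × 4.9 = 1703 J
q2 (melt at 0 °C): 162.4 × 330.0 = 53592 J
q3 (heat water 0.0→100.0 °C): 162.4 × 4.2 × 100.0 = 68208 J
q4 (vaporize at 100 °C): 162.4 × 2249.0 = 365238 J
q5 (heat steam 100.0→145.3 °C): 162.4 × 1.98 × 45.3 = 14566 J
Total: 1703 + 53592 + 68208 + 365238 + 14566 = 503307 J = 503 kJ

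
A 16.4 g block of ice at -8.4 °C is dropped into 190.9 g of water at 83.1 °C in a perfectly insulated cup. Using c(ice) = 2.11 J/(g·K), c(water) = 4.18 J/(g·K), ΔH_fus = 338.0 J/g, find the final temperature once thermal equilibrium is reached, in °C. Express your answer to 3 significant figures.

T_f = 69.8 °C

Heat to bring ice to 0 °C and melt it: q₁ = 16.4×2.11×8.4 + 16.4×338.0 = 5833.9 J
Heat the water can supply cooling to 0 °C: 190.9×4.18×83.1 = 66310.6 J > q₁, so all ice melts.
Energy balance: 190.9×4.18×(83.1 − T) = 5833.9 + 16.4×4.18×(T − 0)
797.962(83.1 − T) = 5833.9 + 68.552 T
66310.6 − 5833.9 = 866.514 T
T = 60476.7 / 866.514 = 69.79 °C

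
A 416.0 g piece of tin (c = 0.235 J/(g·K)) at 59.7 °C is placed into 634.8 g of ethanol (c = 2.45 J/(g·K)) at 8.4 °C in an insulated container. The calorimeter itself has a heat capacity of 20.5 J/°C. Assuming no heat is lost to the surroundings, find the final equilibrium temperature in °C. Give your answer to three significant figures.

Heat lost by tin = heat gained by ethanol + calorimeter.
(416.0)(0.235)(59.7 − T) = [(634.8)(2.45) + 20.5](T − 8.4)
97.76 (59.7 − T) = 1575.76 (T − 8.4)
5836.3 − 97.76 T = 1575.76 T − 13236
19072.3 = 1673.52 T
T = 11.40 °C

T_f = 11.4 °C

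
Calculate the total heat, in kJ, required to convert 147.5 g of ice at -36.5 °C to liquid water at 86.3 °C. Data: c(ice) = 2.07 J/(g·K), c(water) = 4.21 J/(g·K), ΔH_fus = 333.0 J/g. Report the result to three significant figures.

q1 (heat ice -36.5→0.0 °C): 147.5 × 2.07 × 36.5 = 11144 J
q2 (melt at 0 °C): 147.5 × 333.0 = 49118 J
q3 (heat water 0.0→86.3 °C): 147.5 × 4.21 × 86.3 = 53590 J
Total: 11144 + 49118 + 53590 = 113852 J = 114 kJ

q = 114 kJ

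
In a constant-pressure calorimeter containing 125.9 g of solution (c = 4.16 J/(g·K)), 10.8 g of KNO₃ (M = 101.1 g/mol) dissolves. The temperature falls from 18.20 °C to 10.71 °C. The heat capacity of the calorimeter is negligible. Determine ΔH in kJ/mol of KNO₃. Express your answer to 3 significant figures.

ΔH = 36.7 kJ/mol

|ΔT| = |10.71 − 18.20| = 7.49 °C
|q_surr| = (125.9 × 4.16) × 7.49 = 523.744 × 7.49 = 3923 J
n(KNO₃) = 10.8 / 101.1 = 0.1068 mol
Temperature fell, so q_rxn = +|q_surr| = 3.923 kJ
ΔH = q_rxn / n = 36.73 kJ/mol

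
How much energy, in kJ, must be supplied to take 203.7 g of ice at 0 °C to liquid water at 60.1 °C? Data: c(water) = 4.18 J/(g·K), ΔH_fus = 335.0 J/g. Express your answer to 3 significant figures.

q = 119 kJ

q1 (melt at 0 °C): 203.7 × 335.0 = 68240 J
q2 (heat water 0.0→60.1 °C): 203.7 × 4.18 × 60.1 = 51173 J
Total: 68240 + 51173 = 119413 J = 119 kJ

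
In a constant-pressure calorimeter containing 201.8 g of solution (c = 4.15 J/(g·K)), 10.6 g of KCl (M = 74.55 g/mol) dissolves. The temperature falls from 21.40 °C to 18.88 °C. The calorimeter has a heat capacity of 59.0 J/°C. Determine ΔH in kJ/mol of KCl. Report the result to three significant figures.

|ΔT| = |18.88 − 21.40| = 2.52 °C
|q_surr| = (201.8 × 4.15 + 59.0) × 2.52 = 896.47 × 2.52 = 2259 J
n(KCl) = 10.6 / 74.55 = 0.1422 mol
Temperature fell, so q_rxn = +|q_surr| = 2.259 kJ
ΔH = q_rxn / n = 15.89 kJ/mol

ΔH = 15.9 kJ/mol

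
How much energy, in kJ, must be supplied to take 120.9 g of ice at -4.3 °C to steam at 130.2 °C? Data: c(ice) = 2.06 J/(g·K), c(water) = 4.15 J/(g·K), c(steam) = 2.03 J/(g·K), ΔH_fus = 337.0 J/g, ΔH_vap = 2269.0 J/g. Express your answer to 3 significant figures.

q = 374 kJ

q1 (heat ice -4.3→0.0 °C): 120.9 × 2.06 × 4.3 = 1071 J
q2 (melt at 0 °C): 120.9 × 337.0 = 40743 J
q3 (heat water 0.0→100.0 °C): 120.9 × 4.15 × 100.0 = 50174 J
q4 (vaporize at 100 °C): 120.9 × 2269.0 = 274322 J
q5 (heat steam 100.0→130.2 °C): 120.9 × 2.03 × 30.2 = 7412 J
Total: 1071 + 40743 + 50174 + 274322 + 7412 = 373722 J = 374 kJ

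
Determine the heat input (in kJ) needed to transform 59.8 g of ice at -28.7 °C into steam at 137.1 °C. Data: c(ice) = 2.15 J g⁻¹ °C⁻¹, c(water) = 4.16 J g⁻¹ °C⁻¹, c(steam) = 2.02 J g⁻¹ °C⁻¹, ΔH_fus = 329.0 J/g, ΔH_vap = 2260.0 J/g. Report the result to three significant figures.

q1 (heat ice -28.7→0.0 °C): 59.8 × 2.15 × 28.7 = 3690 J
q2 (melt at 0 °C): 59.8 × 329.0 = 19674 J
q3 (heat water 0.0→100.0 °C): 59.8 × 4.16 × 100.0 = 24877 J
q4 (vaporize at 100 °C): 59.8 × 2260.0 = 135148 J
q5 (heat steam 100.0→137.1 °C): 59.8 × 2.02 × 37.1 = 4482 J
Total: 3690 + 19674 + 24877 + 135148 + 4482 = 187871 J = 188 kJ

q = 188 kJ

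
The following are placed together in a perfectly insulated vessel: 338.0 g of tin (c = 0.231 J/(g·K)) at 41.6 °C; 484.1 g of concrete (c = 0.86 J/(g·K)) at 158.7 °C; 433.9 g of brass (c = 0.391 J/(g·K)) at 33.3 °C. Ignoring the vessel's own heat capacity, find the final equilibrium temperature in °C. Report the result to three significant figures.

T_f = 113 °C

Σ mᵢcᵢ(T − Tᵢ) = 0  ⇒  T = Σ mᵢcᵢTᵢ / Σ mᵢcᵢ
Σ mᵢcᵢ = 338.0×0.231 + 484.1×0.86 + 433.9×0.391 = 664.0589
Σ mᵢcᵢTᵢ = 78.078×41.6 + 416.326×158.7 + 169.6549×33.3 = 74968
T = 74968 / 664.0589 = 112.9 °C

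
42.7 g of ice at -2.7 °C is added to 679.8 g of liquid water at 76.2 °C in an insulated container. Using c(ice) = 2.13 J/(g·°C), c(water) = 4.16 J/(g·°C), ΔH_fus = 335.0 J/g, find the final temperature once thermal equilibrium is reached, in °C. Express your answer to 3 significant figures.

Heat to bring ice to 0 °C and melt it: q₁ = 42.7×2.13×2.7 + 42.7×335.0 = 14550 J
Heat the water can supply cooling to 0 °C: 679.8×4.16×76.2 = 215491 J > q₁, so all ice melts.
Energy balance: 679.8×4.16×(76.2 − T) = 14550 + 42.7×4.16×(T − 0)
2827.968(76.2 − T) = 14550 + 177.632 T
215491 − 14550 = 3005.600 T
T = 200941 / 3005.600 = 66.86 °C

T_f = 66.9 °C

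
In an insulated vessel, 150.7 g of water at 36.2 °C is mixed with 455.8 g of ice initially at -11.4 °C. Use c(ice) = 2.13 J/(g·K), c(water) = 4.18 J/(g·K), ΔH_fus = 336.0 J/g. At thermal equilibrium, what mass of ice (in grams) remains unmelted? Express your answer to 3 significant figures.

Heat to warm all ice to 0 °C: 455.8×2.13×11.4 = 11068 J
Heat released by water cooling to 0 °C: 150.7×4.18×36.2 = 22803 J
22803 J < 11068 + 455.8×336.0 = 164216.8 J, so not all ice melts; final T = 0 °C.
Heat left for melting: 22803 − 11068 = 11735 J
Mass melted = 11735 / 336.0 = 34.93 g
Ice remaining = 455.8 − 34.93 = 420.87 g

m_ice remaining = 421 g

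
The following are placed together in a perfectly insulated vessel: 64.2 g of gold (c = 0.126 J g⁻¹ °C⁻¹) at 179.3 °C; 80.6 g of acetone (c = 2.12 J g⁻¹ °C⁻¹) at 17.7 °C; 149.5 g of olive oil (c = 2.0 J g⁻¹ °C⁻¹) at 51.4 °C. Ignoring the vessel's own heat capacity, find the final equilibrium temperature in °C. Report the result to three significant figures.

T_f = 41.5 °C

Σ mᵢcᵢ(T − Tᵢ) = 0  ⇒  T = Σ mᵢcᵢTᵢ / Σ mᵢcᵢ
Σ mᵢcᵢ = 64.2×0.126 + 80.6×2.12 + 149.5×2.0 = 477.9612
Σ mᵢcᵢTᵢ = 8.0892×179.3 + 170.872×17.7 + 299×51.4 = 19843
T = 19843 / 477.9612 = 41.52 °C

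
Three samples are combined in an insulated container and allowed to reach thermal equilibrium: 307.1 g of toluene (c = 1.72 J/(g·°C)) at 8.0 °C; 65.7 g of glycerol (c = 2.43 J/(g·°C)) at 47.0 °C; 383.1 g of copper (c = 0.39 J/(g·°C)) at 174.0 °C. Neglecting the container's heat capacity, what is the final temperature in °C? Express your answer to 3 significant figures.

T_f = 45.1 °C

Σ mᵢcᵢ(T − Tᵢ) = 0  ⇒  T = Σ mᵢcᵢTᵢ / Σ mᵢcᵢ
Σ mᵢcᵢ = 307.1×1.72 + 65.7×2.43 + 383.1×0.39 = 837.272
Σ mᵢcᵢTᵢ = 528.212×8.0 + 159.651×47.0 + 149.409×174.0 = 37726
T = 37726 / 837.272 = 45.06 °C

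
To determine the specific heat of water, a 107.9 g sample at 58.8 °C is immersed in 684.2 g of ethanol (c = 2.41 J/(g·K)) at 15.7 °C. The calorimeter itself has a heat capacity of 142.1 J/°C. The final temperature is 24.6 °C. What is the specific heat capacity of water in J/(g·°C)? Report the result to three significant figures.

c = 4.32 J/(g·°C)

q_gained = (684.2 × 2.41 + 142.1) × (24.6 − 15.7) = 15940 J
q_lost = 107.9 × c × (58.8 − 24.6) = 3690.18 c
Set equal: c = 15940 / 3690.18 = 4.32 J/(g·°C)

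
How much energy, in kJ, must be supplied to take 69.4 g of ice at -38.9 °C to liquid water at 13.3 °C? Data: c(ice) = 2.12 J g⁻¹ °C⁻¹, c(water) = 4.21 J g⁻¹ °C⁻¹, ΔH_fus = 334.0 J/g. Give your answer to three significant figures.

q1 (heat ice -38.9→0.0 °C): 69.4 × 2.12 × 38.9 = 5723 J
q2 (melt at 0 °C): 69.4 × 334.0 = 23180 J
q3 (heat water 0.0→13.3 °C): 69.4 × 4.21 × 13.3 = 3886 J
Total: 5723 + 23180 + 3886 = 32789 J = 32.8 kJ

q = 32.8 kJ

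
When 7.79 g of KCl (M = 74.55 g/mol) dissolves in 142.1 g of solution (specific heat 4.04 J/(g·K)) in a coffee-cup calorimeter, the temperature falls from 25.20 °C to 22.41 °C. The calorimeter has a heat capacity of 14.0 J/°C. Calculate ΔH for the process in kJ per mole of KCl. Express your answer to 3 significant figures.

|ΔT| = |22.41 − 25.20| = 2.79 °C
|q_surr| = (142.1 × 4.04 + 14.0) × 2.79 = 588.084 × 2.79 = 1641 J
n(KCl) = 7.79 / 74.55 = 0.1045 mol
Temperature fell, so q_rxn = +|q_surr| = 1.641 kJ
ΔH = q_rxn / n = 15.70 kJ/mol

ΔH = 15.7 kJ/mol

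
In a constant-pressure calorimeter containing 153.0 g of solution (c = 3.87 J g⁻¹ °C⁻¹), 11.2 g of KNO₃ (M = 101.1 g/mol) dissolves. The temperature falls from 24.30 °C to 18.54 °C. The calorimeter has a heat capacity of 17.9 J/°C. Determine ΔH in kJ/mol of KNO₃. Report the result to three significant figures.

|ΔT| = |18.54 − 24.30| = 5.76 °C
|q_surr| = (153.0 × 3.87 + 17.9) × 5.76 = 610.01 × 5.76 = 3514 J
n(KNO₃) = 11.2 / 101.1 = 0.1108 mol
Temperature fell, so q_rxn = +|q_surr| = 3.514 kJ
ΔH = q_rxn / n = 31.71 kJ/mol

ΔH = 31.7 kJ/mol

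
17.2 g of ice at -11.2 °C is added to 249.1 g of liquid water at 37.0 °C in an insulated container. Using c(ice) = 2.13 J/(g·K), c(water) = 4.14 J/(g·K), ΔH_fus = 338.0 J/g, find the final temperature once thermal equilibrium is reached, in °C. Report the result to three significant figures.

T_f = 29.0 °C

Heat to bring ice to 0 °C and melt it: q₁ = 17.2×2.13×11.2 + 17.2×338.0 = 6223.9 J
Heat the water can supply cooling to 0 °C: 249.1×4.14×37.0 = 38157.1 J > q₁, so all ice melts.
Energy balance: 249.1×4.14×(37.0 − T) = 6223.9 + 17.2×4.14×(T − 0)
1031.274(37.0 − T) = 6223.9 + 71.208 T
38157.1 − 6223.9 = 1102.482 T
T = 31933.2 / 1102.482 = 28.96 °C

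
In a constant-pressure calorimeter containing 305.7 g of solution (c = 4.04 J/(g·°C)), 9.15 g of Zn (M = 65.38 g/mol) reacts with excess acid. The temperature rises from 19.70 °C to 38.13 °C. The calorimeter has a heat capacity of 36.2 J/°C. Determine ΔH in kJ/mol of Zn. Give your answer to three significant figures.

|ΔT| = |38.13 − 19.70| = 18.43 °C
|q_surr| = (305.7 × 4.04 + 36.2) × 18.43 = 1271.228 × 18.43 = 23430 J
n(Zn) = 9.15 / 65.38 = 0.1400 mol
Temperature rose, so q_rxn = −|q_surr| = -23.43 kJ
ΔH = q_rxn / n = -167.4 kJ/mol

ΔH = -167 kJ/mol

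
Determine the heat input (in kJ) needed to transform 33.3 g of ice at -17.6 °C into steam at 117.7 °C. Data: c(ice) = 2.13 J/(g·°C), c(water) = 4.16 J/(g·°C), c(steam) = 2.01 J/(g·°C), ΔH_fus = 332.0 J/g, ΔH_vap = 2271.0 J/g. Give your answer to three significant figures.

q = 103 kJ

q1 (heat ice -17.6→0.0 °C): 33.3 × 2.13 × 17.6 = 1248 J
q2 (melt at 0 °C): 33.3 × 332.0 = 11056 J
q3 (heat water 0.0→100.0 °C): 33.3 × 4.16 × 100.0 = 13853 J
q4 (vaporize at 100 °C): 33.3 × 2271.0 = 75624 J
q5 (heat steam 100.0→117.7 °C): 33.3 × 2.01 × 17.7 = 1185 J
Total: 1248 + 11056 + 13853 + 75624 + 1185 = 102966 J = 103 kJ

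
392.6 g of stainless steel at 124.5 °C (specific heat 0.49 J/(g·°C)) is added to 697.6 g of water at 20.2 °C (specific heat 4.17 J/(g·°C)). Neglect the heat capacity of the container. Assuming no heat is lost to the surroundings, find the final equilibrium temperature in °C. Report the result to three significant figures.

Heat lost by stainless steel = heat gained by water.
(392.6)(0.49)(124.5 − T) = (697.6)(4.17)(T − 20.2)
192.374 (124.5 − T) = 2908.992 (T − 20.2)
23951 − 192.374 T = 2908.992 T − 58762
82713 = 3101.366 T
T = 26.67 °C

T_f = 26.7 °C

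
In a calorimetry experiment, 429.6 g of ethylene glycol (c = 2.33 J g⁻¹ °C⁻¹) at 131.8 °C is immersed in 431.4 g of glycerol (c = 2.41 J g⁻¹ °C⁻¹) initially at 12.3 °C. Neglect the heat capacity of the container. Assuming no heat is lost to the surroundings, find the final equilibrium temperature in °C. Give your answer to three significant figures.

Heat lost by ethylene glycol = heat gained by glycerol.
(429.6)(2.33)(131.8 − T) = (431.4)(2.41)(T − 12.3)
1000.968 (131.8 − T) = 1039.674 (T − 12.3)
131930 − 1000.968 T = 1039.674 T − 12788
144718 = 2040.642 T
T = 70.92 °C

T_f = 70.9 °C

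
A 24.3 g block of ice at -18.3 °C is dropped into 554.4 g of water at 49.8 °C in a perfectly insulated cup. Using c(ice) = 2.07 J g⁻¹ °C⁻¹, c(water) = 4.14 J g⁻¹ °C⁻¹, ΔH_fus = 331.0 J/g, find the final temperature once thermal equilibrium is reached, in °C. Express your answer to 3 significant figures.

Heat to bring ice to 0 °C and melt it: q₁ = 24.3×2.07×18.3 + 24.3×331.0 = 8963.8 J
Heat the water can supply cooling to 0 °C: 554.4×4.14×49.8 = 114302 J > q₁, so all ice melts.
Energy balance: 554.4×4.14×(49.8 − T) = 8963.8 + 24.3×4.14×(T − 0)
2295.216(49.8 − T) = 8963.8 + 100.602 T
114302 − 8963.8 = 2395.818 T
T = 105338.2 / 2395.818 = 43.97 °C

T_f = 44.0 °C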